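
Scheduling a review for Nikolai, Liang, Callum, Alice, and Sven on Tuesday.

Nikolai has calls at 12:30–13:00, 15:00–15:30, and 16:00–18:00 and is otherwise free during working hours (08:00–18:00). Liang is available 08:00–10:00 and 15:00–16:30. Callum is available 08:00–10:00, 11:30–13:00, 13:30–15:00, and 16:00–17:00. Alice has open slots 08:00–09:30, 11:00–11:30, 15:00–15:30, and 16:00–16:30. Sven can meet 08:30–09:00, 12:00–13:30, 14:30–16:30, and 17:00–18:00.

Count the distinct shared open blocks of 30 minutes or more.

1

Nikolai free within 08:00–18:00: 08:00–12:30, 13:00–15:00, 15:30–16:00.
Nikolai ∩ Liang: 08:00–10:00, 15:30–16:00.
Nikolai ∩ Liang ∩ Callum: 08:00–10:00.
Nikolai ∩ Liang ∩ Callum ∩ Alice: 08:00–09:30.
Nikolai ∩ Liang ∩ Callum ∩ Alice ∩ Sven: 08:30–09:00.
Windows ≥ 30 min: 08:30–09:00.
That's 1 window.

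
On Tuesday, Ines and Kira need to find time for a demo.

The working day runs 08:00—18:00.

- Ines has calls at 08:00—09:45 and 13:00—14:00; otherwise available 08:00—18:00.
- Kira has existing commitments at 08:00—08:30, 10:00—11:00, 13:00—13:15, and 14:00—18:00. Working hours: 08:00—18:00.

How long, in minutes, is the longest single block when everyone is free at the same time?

Ines free within 08:00–18:00: 09:45–13:00, 14:00–18:00.
Kira free within 08:00–18:00: 08:30–10:00, 11:00–13:00, 13:15–14:00.
Ines ∩ Kira: 09:45–10:00, 11:00–13:00.
Common window lengths: 15, 120 min; longest is 120.

120 minutes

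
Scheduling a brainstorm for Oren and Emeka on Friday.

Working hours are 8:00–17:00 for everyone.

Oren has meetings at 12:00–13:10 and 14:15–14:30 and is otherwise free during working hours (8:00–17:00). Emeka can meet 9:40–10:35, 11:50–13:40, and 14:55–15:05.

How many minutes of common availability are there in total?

105 minutes

Oren free within 08:00–17:00: 08:00–12:00, 13:10–14:15, 14:30–17:00.
Oren ∩ Emeka: 09:40–10:35, 11:50–12:00, 13:10–13:40, 14:55–15:05.
Total common minutes: 55 + 10 + 30 + 10 = 105.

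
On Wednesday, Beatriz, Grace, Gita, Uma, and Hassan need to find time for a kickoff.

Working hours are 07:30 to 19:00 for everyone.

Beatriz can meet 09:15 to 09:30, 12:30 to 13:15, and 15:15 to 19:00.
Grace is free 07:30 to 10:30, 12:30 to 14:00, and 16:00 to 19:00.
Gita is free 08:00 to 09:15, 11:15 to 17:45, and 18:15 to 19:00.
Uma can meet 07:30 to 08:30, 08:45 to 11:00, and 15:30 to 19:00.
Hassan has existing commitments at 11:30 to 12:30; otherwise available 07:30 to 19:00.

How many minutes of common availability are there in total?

Hassan free within 07:30–19:00: 07:30–11:30, 12:30–19:00.
Beatriz ∩ Grace: 09:15–09:30, 12:30–13:15, 16:00–19:00.
Beatriz ∩ Grace ∩ Gita: 12:30–13:15, 16:00–17:45, 18:15–19:00.
Beatriz ∩ Grace ∩ Gita ∩ Uma: 16:00–17:45, 18:15–19:00.
Beatriz ∩ Grace ∩ Gita ∩ Uma ∩ Hassan: 16:00–17:45, 18:15–19:00.
Total common minutes: 105 + 45 = 150.

150 minutes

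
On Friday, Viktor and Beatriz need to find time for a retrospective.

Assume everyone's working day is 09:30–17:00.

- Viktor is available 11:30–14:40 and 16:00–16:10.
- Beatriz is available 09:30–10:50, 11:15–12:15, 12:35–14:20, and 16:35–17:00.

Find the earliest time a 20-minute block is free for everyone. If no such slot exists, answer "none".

11:30

Viktor ∩ Beatriz: 11:30–12:15, 12:35–14:20.
Windows ≥ 20 min: 11:30–12:15, 12:35–14:20.
Earliest such window starts at 11:30.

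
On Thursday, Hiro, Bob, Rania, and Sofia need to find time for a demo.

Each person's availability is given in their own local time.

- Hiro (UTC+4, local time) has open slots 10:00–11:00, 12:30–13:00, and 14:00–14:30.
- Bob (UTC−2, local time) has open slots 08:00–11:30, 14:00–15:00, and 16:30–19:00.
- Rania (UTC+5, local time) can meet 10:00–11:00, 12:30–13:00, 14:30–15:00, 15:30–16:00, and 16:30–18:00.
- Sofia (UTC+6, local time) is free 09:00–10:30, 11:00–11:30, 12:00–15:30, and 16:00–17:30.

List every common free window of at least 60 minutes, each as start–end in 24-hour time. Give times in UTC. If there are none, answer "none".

Hiro → UTC: 06:00–07:00, 08:30–09:00, 10:00–10:30.
Bob → UTC: 10:00–13:30, 16:00–17:00, 18:30–21:00.
Rania → UTC: 05:00–06:00, 07:30–08:00, 09:30–10:00, 10:30–11:00, 11:30–13:00.
Sofia → UTC: 03:00–04:30, 05:00–05:30, 06:00–09:30, 10:00–11:30.
Hiro ∩ Bob: 10:00–10:30.
Hiro ∩ Bob ∩ Rania: (none).
Hiro ∩ Bob ∩ Rania ∩ Sofia: (none).
Windows ≥ 60 min: (none).

none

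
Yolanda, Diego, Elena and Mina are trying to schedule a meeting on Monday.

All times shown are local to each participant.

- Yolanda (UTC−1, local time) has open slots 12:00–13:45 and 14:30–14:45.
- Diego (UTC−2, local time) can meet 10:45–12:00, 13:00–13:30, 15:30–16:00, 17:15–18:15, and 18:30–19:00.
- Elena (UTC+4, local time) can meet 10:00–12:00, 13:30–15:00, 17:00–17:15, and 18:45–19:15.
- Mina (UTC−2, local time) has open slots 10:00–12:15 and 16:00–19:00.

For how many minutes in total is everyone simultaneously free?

Yolanda → UTC: 13:00–14:45, 15:30–15:45.
Diego → UTC: 12:45–14:00, 15:00–15:30, 17:30–18:00, 19:15–20:15, 20:30–21:00.
Elena → UTC: 06:00–08:00, 09:30–11:00, 13:00–13:15, 14:45–15:15.
Mina → UTC: 12:00–14:15, 18:00–21:00.
Yolanda ∩ Diego: 13:00–14:00.
Yolanda ∩ Diego ∩ Elena: 13:00–13:15.
Yolanda ∩ Diego ∩ Elena ∩ Mina: 13:00–13:15.
Total common minutes: 15.

15 minutes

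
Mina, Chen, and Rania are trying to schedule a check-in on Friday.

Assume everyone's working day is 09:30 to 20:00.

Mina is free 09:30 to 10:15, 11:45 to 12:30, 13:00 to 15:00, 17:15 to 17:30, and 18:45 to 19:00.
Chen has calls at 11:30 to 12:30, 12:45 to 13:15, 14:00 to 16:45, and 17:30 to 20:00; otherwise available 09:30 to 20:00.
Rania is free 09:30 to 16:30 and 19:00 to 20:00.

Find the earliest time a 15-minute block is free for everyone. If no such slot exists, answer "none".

09:30

Chen free within 09:30–20:00: 09:30–11:30, 12:30–12:45, 13:15–14:00, 16:45–17:30.
Mina ∩ Chen: 09:30–10:15, 13:15–14:00, 17:15–17:30.
Mina ∩ Chen ∩ Rania: 09:30–10:15, 13:15–14:00.
Windows ≥ 15 min: 09:30–10:15, 13:15–14:00.
Earliest such window starts at 09:30.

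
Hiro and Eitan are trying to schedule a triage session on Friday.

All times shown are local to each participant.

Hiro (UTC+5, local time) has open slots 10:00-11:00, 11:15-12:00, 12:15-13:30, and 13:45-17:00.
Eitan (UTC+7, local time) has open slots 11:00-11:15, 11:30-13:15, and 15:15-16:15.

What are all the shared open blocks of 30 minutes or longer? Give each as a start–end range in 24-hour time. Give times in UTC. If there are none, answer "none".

Hiro → UTC: 05:00–06:00, 06:15–07:00, 07:15–08:30, 08:45–12:00.
Eitan → UTC: 04:00–04:15, 04:30–06:15, 08:15–09:15.
Hiro ∩ Eitan: 05:00–06:00, 08:15–08:30, 08:45–09:15.
Windows ≥ 30 min: 05:00–06:00, 08:45–09:15.

05:00–06:00, 08:45–09:15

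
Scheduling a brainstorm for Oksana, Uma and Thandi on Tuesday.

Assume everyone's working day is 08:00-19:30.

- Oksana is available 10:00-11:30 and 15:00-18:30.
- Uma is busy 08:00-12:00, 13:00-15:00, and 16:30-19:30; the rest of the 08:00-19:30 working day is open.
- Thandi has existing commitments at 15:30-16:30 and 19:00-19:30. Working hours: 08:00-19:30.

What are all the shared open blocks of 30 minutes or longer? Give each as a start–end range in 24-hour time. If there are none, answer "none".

15:00–15:30

Uma free within 08:00–19:30: 12:00–13:00, 15:00–16:30.
Thandi free within 08:00–19:30: 08:00–15:30, 16:30–19:00.
Oksana ∩ Uma: 15:00–16:30.
Oksana ∩ Uma ∩ Thandi: 15:00–15:30.
Windows ≥ 30 min: 15:00–15:30.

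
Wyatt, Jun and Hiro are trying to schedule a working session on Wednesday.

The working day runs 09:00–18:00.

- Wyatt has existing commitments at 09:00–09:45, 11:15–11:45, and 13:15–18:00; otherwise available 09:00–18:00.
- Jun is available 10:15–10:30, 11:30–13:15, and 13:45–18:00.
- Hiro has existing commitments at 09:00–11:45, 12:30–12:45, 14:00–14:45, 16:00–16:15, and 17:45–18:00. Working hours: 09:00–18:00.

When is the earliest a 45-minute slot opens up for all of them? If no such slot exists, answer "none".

Wyatt free within 09:00–18:00: 09:45–11:15, 11:45–13:15.
Hiro free within 09:00–18:00: 11:45–12:30, 12:45–14:00, 14:45–16:00, 16:15–17:45.
Wyatt ∩ Jun: 10:15–10:30, 11:45–13:15.
Wyatt ∩ Jun ∩ Hiro: 11:45–12:30, 12:45–13:15.
Windows ≥ 45 min: 11:45–12:30.
Earliest such window starts at 11:45.

11:45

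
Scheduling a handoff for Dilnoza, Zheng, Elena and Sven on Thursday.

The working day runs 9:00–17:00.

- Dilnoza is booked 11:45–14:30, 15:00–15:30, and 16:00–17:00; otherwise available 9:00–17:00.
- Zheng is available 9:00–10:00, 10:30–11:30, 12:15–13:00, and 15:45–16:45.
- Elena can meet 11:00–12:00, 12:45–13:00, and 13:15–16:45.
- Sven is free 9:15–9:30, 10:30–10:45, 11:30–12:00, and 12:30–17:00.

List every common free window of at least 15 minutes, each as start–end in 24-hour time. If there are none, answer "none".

15:45–16:00

Dilnoza free within 09:00–17:00: 09:00–11:45, 14:30–15:00, 15:30–16:00.
Dilnoza ∩ Zheng: 09:00–10:00, 10:30–11:30, 15:45–16:00.
Dilnoza ∩ Zheng ∩ Elena: 11:00–11:30, 15:45–16:00.
Dilnoza ∩ Zheng ∩ Elena ∩ Sven: 15:45–16:00.
Windows ≥ 15 min: 15:45–16:00.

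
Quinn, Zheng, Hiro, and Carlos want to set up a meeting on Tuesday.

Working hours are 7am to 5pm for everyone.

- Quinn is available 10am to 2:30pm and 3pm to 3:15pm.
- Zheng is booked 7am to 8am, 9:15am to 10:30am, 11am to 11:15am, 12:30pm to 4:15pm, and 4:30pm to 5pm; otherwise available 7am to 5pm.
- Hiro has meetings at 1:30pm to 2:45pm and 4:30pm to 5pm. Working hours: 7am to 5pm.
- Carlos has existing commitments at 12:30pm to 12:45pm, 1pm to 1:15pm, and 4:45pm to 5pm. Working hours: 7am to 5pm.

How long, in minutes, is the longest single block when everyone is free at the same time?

Zheng free within 07:00–17:00: 08:00–09:15, 10:30–11:00, 11:15–12:30, 16:15–16:30.
Hiro free within 07:00–17:00: 07:00–13:30, 14:45–16:30.
Carlos free within 07:00–17:00: 07:00–12:30, 12:45–13:00, 13:15–16:45.
Quinn ∩ Zheng: 10:30–11:00, 11:15–12:30.
Quinn ∩ Zheng ∩ Hiro: 10:30–11:00, 11:15–12:30.
Quinn ∩ Zheng ∩ Hiro ∩ Carlos: 10:30–11:00, 11:15–12:30.
Common window lengths: 30, 75 min; longest is 75.

75 minutes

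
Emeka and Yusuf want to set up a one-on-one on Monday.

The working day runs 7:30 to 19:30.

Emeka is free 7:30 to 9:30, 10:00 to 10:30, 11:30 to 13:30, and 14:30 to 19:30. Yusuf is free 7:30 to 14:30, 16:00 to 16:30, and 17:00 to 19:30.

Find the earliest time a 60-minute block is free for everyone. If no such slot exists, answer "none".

Emeka ∩ Yusuf: 07:30–09:30, 10:00–10:30, 11:30–13:30, 16:00–16:30, 17:00–19:30.
Windows ≥ 60 min: 07:30–09:30, 11:30–13:30, 17:00–19:30.
Earliest such window starts at 07:30.

07:30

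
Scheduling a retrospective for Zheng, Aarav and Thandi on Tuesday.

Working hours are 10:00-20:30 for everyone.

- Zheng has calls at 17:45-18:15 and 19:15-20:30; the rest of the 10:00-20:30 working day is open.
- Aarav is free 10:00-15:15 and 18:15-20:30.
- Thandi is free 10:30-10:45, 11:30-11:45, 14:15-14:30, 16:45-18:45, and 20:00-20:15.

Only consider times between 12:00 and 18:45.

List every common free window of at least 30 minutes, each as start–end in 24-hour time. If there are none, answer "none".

18:15–18:45

Zheng free within 10:00–20:30: 10:00–17:45, 18:15–19:15.
Zheng ∩ Aarav: 10:00–15:15, 18:15–19:15.
Zheng ∩ Aarav ∩ Thandi: 10:30–10:45, 11:30–11:45, 14:15–14:30, 18:15–18:45.
Restricted to 12:00–18:45: 14:15–14:30, 18:15–18:45.
Windows ≥ 30 min: 18:15–18:45.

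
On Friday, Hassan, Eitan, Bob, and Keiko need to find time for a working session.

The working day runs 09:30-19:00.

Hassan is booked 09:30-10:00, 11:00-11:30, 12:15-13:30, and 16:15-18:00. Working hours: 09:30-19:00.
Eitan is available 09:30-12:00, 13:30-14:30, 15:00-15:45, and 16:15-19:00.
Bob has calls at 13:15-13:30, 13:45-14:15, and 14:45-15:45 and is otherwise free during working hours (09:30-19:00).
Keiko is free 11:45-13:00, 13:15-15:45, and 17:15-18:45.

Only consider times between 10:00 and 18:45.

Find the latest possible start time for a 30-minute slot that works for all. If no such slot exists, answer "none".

18:15

Hassan free within 09:30–19:00: 10:00–11:00, 11:30–12:15, 13:30–16:15, 18:00–19:00.
Bob free within 09:30–19:00: 09:30–13:15, 13:30–13:45, 14:15–14:45, 15:45–19:00.
Hassan ∩ Eitan: 10:00–11:00, 11:30–12:00, 13:30–14:30, 15:00–15:45, 18:00–19:00.
Hassan ∩ Eitan ∩ Bob: 10:00–11:00, 11:30–12:00, 13:30–13:45, 14:15–14:30, 18:00–19:00.
Hassan ∩ Eitan ∩ Bob ∩ Keiko: 11:45–12:00, 13:30–13:45, 14:15–14:30, 18:00–18:45.
Restricted to 10:00–18:45: 11:45–12:00, 13:30–13:45, 14:15–14:30, 18:00–18:45.
Windows ≥ 30 min: 18:00–18:45.
Latest start in the last window 18:00–18:45 is 18:45 − 30 min = 18:15.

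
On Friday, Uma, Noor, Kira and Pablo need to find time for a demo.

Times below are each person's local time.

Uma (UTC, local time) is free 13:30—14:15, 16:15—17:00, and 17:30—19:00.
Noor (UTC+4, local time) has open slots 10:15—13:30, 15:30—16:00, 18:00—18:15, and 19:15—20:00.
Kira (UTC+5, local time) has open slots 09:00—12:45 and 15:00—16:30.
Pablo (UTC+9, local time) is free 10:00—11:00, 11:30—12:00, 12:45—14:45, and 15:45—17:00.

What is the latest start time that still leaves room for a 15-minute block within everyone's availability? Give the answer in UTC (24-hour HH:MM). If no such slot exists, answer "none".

Uma → UTC: 13:30–14:15, 16:15–17:00, 17:30–19:00.
Noor → UTC: 06:15–09:30, 11:30–12:00, 14:00–14:15, 15:15–16:00.
Kira → UTC: 04:00–07:45, 10:00–11:30.
Pablo → UTC: 01:00–02:00, 02:30–03:00, 03:45–05:45, 06:45–08:00.
Uma ∩ Noor: 14:00–14:15.
Uma ∩ Noor ∩ Kira: (none).
Uma ∩ Noor ∩ Kira ∩ Pablo: (none).
Windows ≥ 15 min: (none).

none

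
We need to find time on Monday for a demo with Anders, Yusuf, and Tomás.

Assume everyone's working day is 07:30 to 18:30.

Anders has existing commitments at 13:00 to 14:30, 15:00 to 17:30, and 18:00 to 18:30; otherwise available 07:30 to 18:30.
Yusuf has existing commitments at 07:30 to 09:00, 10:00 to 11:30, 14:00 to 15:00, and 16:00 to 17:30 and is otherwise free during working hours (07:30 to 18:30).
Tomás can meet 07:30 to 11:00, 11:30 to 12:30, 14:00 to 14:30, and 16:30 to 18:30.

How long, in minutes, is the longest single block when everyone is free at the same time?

60 minutes

Anders free within 07:30–18:30: 07:30–13:00, 14:30–15:00, 17:30–18:00.
Yusuf free within 07:30–18:30: 09:00–10:00, 11:30–14:00, 15:00–16:00, 17:30–18:30.
Anders ∩ Yusuf: 09:00–10:00, 11:30–13:00, 17:30–18:00.
Anders ∩ Yusuf ∩ Tomás: 09:00–10:00, 11:30–12:30, 17:30–18:00.
Common window lengths: 60, 60, 30 min; longest is 60.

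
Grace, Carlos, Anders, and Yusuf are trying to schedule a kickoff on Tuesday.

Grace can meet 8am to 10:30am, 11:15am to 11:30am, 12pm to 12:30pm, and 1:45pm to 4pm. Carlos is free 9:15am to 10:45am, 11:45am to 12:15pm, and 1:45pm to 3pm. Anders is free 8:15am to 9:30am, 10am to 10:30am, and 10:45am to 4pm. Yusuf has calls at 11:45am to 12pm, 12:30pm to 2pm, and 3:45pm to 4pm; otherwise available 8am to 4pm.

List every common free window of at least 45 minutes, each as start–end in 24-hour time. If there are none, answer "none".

14:00–15:00

Yusuf free within 08:00–16:00: 08:00–11:45, 12:00–12:30, 14:00–15:45.
Grace ∩ Carlos: 09:15–10:30, 12:00–12:15, 13:45–15:00.
Grace ∩ Carlos ∩ Anders: 09:15–09:30, 10:00–10:30, 12:00–12:15, 13:45–15:00.
Grace ∩ Carlos ∩ Anders ∩ Yusuf: 09:15–09:30, 10:00–10:30, 12:00–12:15, 14:00–15:00.
Windows ≥ 45 min: 14:00–15:00.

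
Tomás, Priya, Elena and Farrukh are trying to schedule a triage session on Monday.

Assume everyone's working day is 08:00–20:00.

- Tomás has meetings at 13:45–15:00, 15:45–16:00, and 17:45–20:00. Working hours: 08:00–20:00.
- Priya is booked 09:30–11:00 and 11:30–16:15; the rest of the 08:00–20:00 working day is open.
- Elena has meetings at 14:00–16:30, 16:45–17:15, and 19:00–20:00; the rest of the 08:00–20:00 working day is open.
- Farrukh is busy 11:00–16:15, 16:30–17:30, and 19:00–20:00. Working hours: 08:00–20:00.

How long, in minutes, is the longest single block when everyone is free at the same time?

90 minutes

Tomás free within 08:00–20:00: 08:00–13:45, 15:00–15:45, 16:00–17:45.
Priya free within 08:00–20:00: 08:00–09:30, 11:00–11:30, 16:15–20:00.
Elena free within 08:00–20:00: 08:00–14:00, 16:30–16:45, 17:15–19:00.
Farrukh free within 08:00–20:00: 08:00–11:00, 16:15–16:30, 17:30–19:00.
Tomás ∩ Priya: 08:00–09:30, 11:00–11:30, 16:15–17:45.
Tomás ∩ Priya ∩ Elena: 08:00–09:30, 11:00–11:30, 16:30–16:45, 17:15–17:45.
Tomás ∩ Priya ∩ Elena ∩ Farrukh: 08:00–09:30, 17:30–17:45.
Common window lengths: 90, 15 min; longest is 90.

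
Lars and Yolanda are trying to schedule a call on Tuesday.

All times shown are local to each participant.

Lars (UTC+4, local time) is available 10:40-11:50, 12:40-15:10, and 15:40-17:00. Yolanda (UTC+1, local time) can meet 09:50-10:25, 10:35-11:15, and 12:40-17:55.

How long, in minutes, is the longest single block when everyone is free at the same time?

Lars → UTC: 06:40–07:50, 08:40–11:10, 11:40–13:00.
Yolanda → UTC: 08:50–09:25, 09:35–10:15, 11:40–16:55.
Lars ∩ Yolanda: 08:50–09:25, 09:35–10:15, 11:40–13:00.
Common window lengths: 35, 40, 80 min; longest is 80.

80 minutes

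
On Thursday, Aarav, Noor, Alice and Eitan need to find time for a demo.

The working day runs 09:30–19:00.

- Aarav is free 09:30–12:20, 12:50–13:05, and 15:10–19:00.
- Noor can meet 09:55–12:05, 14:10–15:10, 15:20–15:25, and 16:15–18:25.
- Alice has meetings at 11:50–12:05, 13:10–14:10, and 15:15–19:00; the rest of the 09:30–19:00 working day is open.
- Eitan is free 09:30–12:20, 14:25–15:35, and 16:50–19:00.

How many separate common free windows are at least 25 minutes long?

1

Alice free within 09:30–19:00: 09:30–11:50, 12:05–13:10, 14:10–15:15.
Aarav ∩ Noor: 09:55–12:05, 15:20–15:25, 16:15–18:25.
Aarav ∩ Noor ∩ Alice: 09:55–11:50.
Aarav ∩ Noor ∩ Alice ∩ Eitan: 09:55–11:50.
Windows ≥ 25 min: 09:55–11:50.
That's 1 window.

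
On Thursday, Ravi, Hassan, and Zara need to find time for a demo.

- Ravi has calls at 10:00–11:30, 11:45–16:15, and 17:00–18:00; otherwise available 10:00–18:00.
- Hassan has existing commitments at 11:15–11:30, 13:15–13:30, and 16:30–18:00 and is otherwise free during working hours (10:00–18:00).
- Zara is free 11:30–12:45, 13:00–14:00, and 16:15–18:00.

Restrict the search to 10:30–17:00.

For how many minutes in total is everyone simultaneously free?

30 minutes

Ravi free within 10:00–18:00: 11:30–11:45, 16:15–17:00.
Hassan free within 10:00–18:00: 10:00–11:15, 11:30–13:15, 13:30–16:30.
Ravi ∩ Hassan: 11:30–11:45, 16:15–16:30.
Ravi ∩ Hassan ∩ Zara: 11:30–11:45, 16:15–16:30.
Restricted to 10:30–17:00: 11:30–11:45, 16:15–16:30.
Total common minutes: 15 + 15 = 30.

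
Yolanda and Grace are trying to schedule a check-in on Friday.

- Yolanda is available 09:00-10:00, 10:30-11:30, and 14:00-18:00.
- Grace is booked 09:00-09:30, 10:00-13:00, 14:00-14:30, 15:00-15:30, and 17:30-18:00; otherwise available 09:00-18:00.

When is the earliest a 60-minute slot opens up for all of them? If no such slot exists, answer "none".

Grace free within 09:00–18:00: 09:30–10:00, 13:00–14:00, 14:30–15:00, 15:30–17:30.
Yolanda ∩ Grace: 09:30–10:00, 14:30–15:00, 15:30–17:30.
Windows ≥ 60 min: 15:30–17:30.
Earliest such window starts at 15:30.

15:30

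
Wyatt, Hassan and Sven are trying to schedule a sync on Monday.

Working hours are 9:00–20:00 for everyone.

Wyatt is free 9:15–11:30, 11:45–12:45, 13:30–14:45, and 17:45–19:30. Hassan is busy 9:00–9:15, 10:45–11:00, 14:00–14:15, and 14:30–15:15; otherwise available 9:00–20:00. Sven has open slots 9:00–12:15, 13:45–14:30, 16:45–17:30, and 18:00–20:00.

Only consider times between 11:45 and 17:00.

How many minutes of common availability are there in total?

60 minutes

Hassan free within 09:00–20:00: 09:15–10:45, 11:00–14:00, 14:15–14:30, 15:15–20:00.
Wyatt ∩ Hassan: 09:15–10:45, 11:00–11:30, 11:45–12:45, 13:30–14:00, 14:15–14:30, 17:45–19:30.
Wyatt ∩ Hassan ∩ Sven: 09:15–10:45, 11:00–11:30, 11:45–12:15, 13:45–14:00, 14:15–14:30, 18:00–19:30.
Restricted to 11:45–17:00: 11:45–12:15, 13:45–14:00, 14:15–14:30.
Total common minutes: 30 + 15 + 15 = 60.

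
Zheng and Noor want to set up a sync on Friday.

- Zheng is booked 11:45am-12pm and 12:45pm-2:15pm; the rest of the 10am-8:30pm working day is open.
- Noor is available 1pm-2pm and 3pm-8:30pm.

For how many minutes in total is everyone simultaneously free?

330 minutes

Zheng free within 10:00–20:30: 10:00–11:45, 12:00–12:45, 14:15–20:30.
Zheng ∩ Noor: 15:00–20:30.
Total common minutes: 330.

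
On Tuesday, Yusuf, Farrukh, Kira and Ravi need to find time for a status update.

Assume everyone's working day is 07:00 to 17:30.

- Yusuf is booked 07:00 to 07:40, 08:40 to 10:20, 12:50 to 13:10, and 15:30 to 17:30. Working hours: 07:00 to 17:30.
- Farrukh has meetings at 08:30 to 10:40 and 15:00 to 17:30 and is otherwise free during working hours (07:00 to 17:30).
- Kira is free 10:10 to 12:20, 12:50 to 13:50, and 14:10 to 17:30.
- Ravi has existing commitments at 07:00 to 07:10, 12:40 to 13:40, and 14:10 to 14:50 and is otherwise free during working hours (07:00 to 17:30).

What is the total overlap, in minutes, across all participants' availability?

120 minutes

Yusuf free within 07:00–17:30: 07:40–08:40, 10:20–12:50, 13:10–15:30.
Farrukh free within 07:00–17:30: 07:00–08:30, 10:40–15:00.
Ravi free within 07:00–17:30: 07:10–12:40, 13:40–14:10, 14:50–17:30.
Yusuf ∩ Farrukh: 07:40–08:30, 10:40–12:50, 13:10–15:00.
Yusuf ∩ Farrukh ∩ Kira: 10:40–12:20, 13:10–13:50, 14:10–15:00.
Yusuf ∩ Farrukh ∩ Kira ∩ Ravi: 10:40–12:20, 13:40–13:50, 14:50–15:00.
Total common minutes: 100 + 10 + 10 = 120.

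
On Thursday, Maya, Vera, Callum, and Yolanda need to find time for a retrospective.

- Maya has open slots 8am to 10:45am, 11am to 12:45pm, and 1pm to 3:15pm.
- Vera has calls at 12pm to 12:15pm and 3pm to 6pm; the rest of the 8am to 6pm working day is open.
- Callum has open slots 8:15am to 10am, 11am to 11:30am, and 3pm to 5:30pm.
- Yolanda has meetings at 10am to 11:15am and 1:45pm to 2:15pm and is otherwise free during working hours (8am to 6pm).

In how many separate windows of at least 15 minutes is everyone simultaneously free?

2

Vera free within 08:00–18:00: 08:00–12:00, 12:15–15:00.
Yolanda free within 08:00–18:00: 08:00–10:00, 11:15–13:45, 14:15–18:00.
Maya ∩ Vera: 08:00–10:45, 11:00–12:00, 12:15–12:45, 13:00–15:00.
Maya ∩ Vera ∩ Callum: 08:15–10:00, 11:00–11:30.
Maya ∩ Vera ∩ Callum ∩ Yolanda: 08:15–10:00, 11:15–11:30.
Windows ≥ 15 min: 08:15–10:00, 11:15–11:30.
That's 2 windows.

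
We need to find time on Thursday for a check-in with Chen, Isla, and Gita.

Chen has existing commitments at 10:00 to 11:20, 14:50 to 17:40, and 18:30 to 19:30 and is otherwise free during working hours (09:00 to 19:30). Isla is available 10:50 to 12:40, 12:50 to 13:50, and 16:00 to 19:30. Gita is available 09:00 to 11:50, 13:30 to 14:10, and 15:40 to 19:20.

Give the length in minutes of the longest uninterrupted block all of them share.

Chen free within 09:00–19:30: 09:00–10:00, 11:20–14:50, 17:40–18:30.
Chen ∩ Isla: 11:20–12:40, 12:50–13:50, 17:40–18:30.
Chen ∩ Isla ∩ Gita: 11:20–11:50, 13:30–13:50, 17:40–18:30.
Common window lengths: 30, 20, 50 min; longest is 50.

50 minutes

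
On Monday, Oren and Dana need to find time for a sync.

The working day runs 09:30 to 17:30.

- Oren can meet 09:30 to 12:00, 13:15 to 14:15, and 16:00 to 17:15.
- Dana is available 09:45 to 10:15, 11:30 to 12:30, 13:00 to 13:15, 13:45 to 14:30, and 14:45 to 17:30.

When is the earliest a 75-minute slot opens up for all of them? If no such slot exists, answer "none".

16:00

Oren ∩ Dana: 09:45–10:15, 11:30–12:00, 13:45–14:15, 16:00–17:15.
Windows ≥ 75 min: 16:00–17:15.
Earliest such window starts at 16:00.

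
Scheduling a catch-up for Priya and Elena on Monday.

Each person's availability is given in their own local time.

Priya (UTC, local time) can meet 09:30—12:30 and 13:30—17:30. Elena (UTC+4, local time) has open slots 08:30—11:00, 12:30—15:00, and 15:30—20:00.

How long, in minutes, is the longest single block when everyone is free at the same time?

Priya → UTC: 09:30–12:30, 13:30–17:30.
Elena → UTC: 04:30–07:00, 08:30–11:00, 11:30–16:00.
Priya ∩ Elena: 09:30–11:00, 11:30–12:30, 13:30–16:00.
Common window lengths: 90, 60, 150 min; longest is 150.

150 minutes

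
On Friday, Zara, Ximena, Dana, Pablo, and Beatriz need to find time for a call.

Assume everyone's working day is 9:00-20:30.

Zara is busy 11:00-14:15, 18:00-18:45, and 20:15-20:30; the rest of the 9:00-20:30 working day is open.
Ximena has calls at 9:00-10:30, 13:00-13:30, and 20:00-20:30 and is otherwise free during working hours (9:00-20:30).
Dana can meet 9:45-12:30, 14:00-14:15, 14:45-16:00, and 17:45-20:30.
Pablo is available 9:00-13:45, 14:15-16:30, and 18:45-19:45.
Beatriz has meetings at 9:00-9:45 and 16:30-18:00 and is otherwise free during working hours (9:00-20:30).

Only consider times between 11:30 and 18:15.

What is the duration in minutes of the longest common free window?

75 minutes

Zara free within 09:00–20:30: 09:00–11:00, 14:15–18:00, 18:45–20:15.
Ximena free within 09:00–20:30: 10:30–13:00, 13:30–20:00.
Beatriz free within 09:00–20:30: 09:45–16:30, 18:00–20:30.
Zara ∩ Ximena: 10:30–11:00, 14:15–18:00, 18:45–20:00.
Zara ∩ Ximena ∩ Dana: 10:30–11:00, 14:45–16:00, 17:45–18:00, 18:45–20:00.
Zara ∩ Ximena ∩ Dana ∩ Pablo: 10:30–11:00, 14:45–16:00, 18:45–19:45.
Zara ∩ Ximena ∩ Dana ∩ Pablo ∩ Beatriz: 10:30–11:00, 14:45–16:00, 18:45–19:45.
Restricted to 11:30–18:15: 14:45–16:00.
Single common window of 75 minutes.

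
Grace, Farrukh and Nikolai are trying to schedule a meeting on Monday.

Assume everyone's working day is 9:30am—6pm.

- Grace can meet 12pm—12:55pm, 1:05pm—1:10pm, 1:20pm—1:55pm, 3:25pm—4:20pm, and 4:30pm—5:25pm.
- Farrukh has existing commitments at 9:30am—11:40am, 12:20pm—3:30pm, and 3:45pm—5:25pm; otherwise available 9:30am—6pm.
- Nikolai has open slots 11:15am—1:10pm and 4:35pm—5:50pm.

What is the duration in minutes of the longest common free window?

Farrukh free within 09:30–18:00: 11:40–12:20, 15:30–15:45, 17:25–18:00.
Grace ∩ Farrukh: 12:00–12:20, 15:30–15:45.
Grace ∩ Farrukh ∩ Nikolai: 12:00–12:20.
Single common window of 20 minutes.

20 minutes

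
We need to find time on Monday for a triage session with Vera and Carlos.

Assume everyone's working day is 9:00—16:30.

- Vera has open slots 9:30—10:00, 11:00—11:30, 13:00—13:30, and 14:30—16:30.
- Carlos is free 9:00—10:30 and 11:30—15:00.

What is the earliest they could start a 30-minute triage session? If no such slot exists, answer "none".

09:30

Vera ∩ Carlos: 09:30–10:00, 13:00–13:30, 14:30–15:00.
Windows ≥ 30 min: 09:30–10:00, 13:00–13:30, 14:30–15:00.
Earliest such window starts at 09:30.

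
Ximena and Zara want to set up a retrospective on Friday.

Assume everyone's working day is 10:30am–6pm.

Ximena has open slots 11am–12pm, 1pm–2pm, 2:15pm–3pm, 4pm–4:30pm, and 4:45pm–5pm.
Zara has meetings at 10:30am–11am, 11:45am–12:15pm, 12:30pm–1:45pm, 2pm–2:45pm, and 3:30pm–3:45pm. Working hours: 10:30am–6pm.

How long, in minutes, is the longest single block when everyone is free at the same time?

Zara free within 10:30–18:00: 11:00–11:45, 12:15–12:30, 13:45–14:00, 14:45–15:30, 15:45–18:00.
Ximena ∩ Zara: 11:00–11:45, 13:45–14:00, 14:45–15:00, 16:00–16:30, 16:45–17:00.
Common window lengths: 45, 15, 15, 30, 15 min; longest is 45.

45 minutes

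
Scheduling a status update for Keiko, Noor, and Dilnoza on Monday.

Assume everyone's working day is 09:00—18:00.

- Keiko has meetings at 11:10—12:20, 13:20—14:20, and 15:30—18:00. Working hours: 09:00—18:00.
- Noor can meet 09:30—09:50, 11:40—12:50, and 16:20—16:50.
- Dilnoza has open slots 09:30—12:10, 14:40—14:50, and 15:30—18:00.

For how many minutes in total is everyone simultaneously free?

Keiko free within 09:00–18:00: 09:00–11:10, 12:20–13:20, 14:20–15:30.
Keiko ∩ Noor: 09:30–09:50, 12:20–12:50.
Keiko ∩ Noor ∩ Dilnoza: 09:30–09:50.
Total common minutes: 20.

20 minutes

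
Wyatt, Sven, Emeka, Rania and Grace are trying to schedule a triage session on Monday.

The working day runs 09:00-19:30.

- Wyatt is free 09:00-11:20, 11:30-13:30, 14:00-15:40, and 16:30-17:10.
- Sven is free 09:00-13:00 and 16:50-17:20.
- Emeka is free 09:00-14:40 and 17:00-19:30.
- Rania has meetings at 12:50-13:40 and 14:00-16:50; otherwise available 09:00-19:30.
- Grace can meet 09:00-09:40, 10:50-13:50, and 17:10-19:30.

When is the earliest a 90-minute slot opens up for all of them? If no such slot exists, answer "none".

Rania free within 09:00–19:30: 09:00–12:50, 13:40–14:00, 16:50–19:30.
Wyatt ∩ Sven: 09:00–11:20, 11:30–13:00, 16:50–17:10.
Wyatt ∩ Sven ∩ Emeka: 09:00–11:20, 11:30–13:00, 17:00–17:10.
Wyatt ∩ Sven ∩ Emeka ∩ Rania: 09:00–11:20, 11:30–12:50, 17:00–17:10.
Wyatt ∩ Sven ∩ Emeka ∩ Rania ∩ Grace: 09:00–09:40, 10:50–11:20, 11:30–12:50.
Windows ≥ 90 min: (none).

none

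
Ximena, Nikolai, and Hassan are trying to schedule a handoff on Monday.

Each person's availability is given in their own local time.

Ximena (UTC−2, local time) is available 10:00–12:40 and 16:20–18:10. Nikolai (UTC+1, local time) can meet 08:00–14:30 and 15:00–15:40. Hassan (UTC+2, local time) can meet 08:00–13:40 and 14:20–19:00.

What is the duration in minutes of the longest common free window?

Ximena → UTC: 12:00–14:40, 18:20–20:10.
Nikolai → UTC: 07:00–13:30, 14:00–14:40.
Hassan → UTC: 06:00–11:40, 12:20–17:00.
Ximena ∩ Nikolai: 12:00–13:30, 14:00–14:40.
Ximena ∩ Nikolai ∩ Hassan: 12:20–13:30, 14:00–14:40.
Common window lengths: 70, 40 min; longest is 70.

70 minutes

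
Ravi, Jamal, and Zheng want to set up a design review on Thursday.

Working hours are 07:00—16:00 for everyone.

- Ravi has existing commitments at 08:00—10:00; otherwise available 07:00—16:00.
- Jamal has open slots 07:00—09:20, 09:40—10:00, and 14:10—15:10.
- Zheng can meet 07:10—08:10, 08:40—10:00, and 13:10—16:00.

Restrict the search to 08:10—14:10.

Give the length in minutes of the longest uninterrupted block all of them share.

0 minutes

Ravi free within 07:00–16:00: 07:00–08:00, 10:00–16:00.
Ravi ∩ Jamal: 07:00–08:00, 14:10–15:10.
Ravi ∩ Jamal ∩ Zheng: 07:10–08:00, 14:10–15:10.
Restricted to 08:10–14:10: (none).
No common window.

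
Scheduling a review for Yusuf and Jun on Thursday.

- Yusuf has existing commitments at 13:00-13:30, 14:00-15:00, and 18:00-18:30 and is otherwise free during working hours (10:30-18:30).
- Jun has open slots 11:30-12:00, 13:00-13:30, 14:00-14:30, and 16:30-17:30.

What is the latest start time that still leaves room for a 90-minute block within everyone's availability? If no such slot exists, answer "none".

Yusuf free within 10:30–18:30: 10:30–13:00, 13:30–14:00, 15:00–18:00.
Yusuf ∩ Jun: 11:30–12:00, 16:30–17:30.
Windows ≥ 90 min: (none).

none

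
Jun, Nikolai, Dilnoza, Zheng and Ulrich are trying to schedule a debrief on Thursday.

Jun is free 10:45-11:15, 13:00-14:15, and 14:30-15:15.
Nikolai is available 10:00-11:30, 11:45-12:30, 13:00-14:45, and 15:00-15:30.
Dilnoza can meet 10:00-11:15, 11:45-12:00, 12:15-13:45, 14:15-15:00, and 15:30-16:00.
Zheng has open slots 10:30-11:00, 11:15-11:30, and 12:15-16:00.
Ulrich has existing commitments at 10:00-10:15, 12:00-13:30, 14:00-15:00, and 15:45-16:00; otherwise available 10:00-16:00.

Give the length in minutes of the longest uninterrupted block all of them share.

Ulrich free within 10:00–16:00: 10:15–12:00, 13:30–14:00, 15:00–15:45.
Jun ∩ Nikolai: 10:45–11:15, 13:00–14:15, 14:30–14:45, 15:00–15:15.
Jun ∩ Nikolai ∩ Dilnoza: 10:45–11:15, 13:00–13:45, 14:30–14:45.
Jun ∩ Nikolai ∩ Dilnoza ∩ Zheng: 10:45–11:00, 13:00–13:45, 14:30–14:45.
Jun ∩ Nikolai ∩ Dilnoza ∩ Zheng ∩ Ulrich: 10:45–11:00, 13:30–13:45.
Common window lengths: 15, 15 min; longest is 15.

15 minutes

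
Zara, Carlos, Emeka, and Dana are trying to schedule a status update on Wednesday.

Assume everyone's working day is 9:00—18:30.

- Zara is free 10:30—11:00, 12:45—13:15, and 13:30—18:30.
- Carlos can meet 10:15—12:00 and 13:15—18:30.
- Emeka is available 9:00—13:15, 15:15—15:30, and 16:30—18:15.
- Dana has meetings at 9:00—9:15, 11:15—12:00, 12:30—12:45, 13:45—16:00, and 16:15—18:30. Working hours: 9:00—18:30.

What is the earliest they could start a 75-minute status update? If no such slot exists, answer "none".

none

Dana free within 09:00–18:30: 09:15–11:15, 12:00–12:30, 12:45–13:45, 16:00–16:15.
Zara ∩ Carlos: 10:30–11:00, 13:30–18:30.
Zara ∩ Carlos ∩ Emeka: 10:30–11:00, 15:15–15:30, 16:30–18:15.
Zara ∩ Carlos ∩ Emeka ∩ Dana: 10:30–11:00.
Windows ≥ 75 min: (none).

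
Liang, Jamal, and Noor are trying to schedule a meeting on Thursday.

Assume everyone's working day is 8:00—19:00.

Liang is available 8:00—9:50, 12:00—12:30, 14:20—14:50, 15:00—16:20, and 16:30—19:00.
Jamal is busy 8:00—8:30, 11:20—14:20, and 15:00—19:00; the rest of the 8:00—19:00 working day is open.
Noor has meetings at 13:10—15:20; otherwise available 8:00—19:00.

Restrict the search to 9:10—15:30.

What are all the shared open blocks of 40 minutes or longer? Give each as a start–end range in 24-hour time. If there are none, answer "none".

Jamal free within 08:00–19:00: 08:30–11:20, 14:20–15:00.
Noor free within 08:00–19:00: 08:00–13:10, 15:20–19:00.
Liang ∩ Jamal: 08:30–09:50, 14:20–14:50.
Liang ∩ Jamal ∩ Noor: 08:30–09:50.
Restricted to 09:10–15:30: 09:10–09:50.
Windows ≥ 40 min: 09:10–09:50.

09:10–09:50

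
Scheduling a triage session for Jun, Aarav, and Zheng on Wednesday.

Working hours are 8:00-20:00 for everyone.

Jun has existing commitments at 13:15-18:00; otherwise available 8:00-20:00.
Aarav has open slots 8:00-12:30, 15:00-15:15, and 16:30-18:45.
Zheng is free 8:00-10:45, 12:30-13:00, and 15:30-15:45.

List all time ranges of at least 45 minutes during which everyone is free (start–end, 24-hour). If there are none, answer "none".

Jun free within 08:00–20:00: 08:00–13:15, 18:00–20:00.
Jun ∩ Aarav: 08:00–12:30, 18:00–18:45.
Jun ∩ Aarav ∩ Zheng: 08:00–10:45.
Windows ≥ 45 min: 08:00–10:45.

08:00–10:45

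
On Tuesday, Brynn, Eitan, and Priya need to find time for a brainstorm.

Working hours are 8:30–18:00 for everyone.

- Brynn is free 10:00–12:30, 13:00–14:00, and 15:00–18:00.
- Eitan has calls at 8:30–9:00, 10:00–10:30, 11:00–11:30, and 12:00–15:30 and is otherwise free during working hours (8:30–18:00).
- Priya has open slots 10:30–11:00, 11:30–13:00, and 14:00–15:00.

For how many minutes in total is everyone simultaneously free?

Eitan free within 08:30–18:00: 09:00–10:00, 10:30–11:00, 11:30–12:00, 15:30–18:00.
Brynn ∩ Eitan: 10:30–11:00, 11:30–12:00, 15:30–18:00.
Brynn ∩ Eitan ∩ Priya: 10:30–11:00, 11:30–12:00.
Total common minutes: 30 + 30 = 60.

60 minutes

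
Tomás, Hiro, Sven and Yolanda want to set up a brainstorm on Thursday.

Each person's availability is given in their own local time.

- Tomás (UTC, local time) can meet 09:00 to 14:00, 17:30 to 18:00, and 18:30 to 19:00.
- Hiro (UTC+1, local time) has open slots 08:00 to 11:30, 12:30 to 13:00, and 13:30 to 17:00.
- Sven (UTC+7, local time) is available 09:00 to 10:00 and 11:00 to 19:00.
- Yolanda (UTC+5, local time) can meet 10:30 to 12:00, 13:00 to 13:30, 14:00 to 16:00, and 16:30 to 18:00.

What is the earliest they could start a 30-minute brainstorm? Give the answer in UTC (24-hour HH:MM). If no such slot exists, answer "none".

Tomás → UTC: 09:00–14:00, 17:30–18:00, 18:30–19:00.
Hiro → UTC: 07:00–10:30, 11:30–12:00, 12:30–16:00.
Sven → UTC: 02:00–03:00, 04:00–12:00.
Yolanda → UTC: 05:30–07:00, 08:00–08:30, 09:00–11:00, 11:30–13:00.
Tomás ∩ Hiro: 09:00–10:30, 11:30–12:00, 12:30–14:00.
Tomás ∩ Hiro ∩ Sven: 09:00–10:30, 11:30–12:00.
Tomás ∩ Hiro ∩ Sven ∩ Yolanda: 09:00–10:30, 11:30–12:00.
Windows ≥ 30 min: 09:00–10:30, 11:30–12:00.
Earliest such window starts at 09:00.

09:00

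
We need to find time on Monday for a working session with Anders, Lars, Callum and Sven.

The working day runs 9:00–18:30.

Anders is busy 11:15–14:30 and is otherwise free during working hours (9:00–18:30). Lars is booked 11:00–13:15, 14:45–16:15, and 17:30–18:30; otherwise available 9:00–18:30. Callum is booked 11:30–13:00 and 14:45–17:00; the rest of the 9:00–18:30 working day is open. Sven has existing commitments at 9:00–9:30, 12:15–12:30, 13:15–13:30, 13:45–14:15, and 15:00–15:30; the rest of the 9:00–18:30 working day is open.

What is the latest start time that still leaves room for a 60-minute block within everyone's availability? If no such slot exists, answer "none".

Anders free within 09:00–18:30: 09:00–11:15, 14:30–18:30.
Lars free within 09:00–18:30: 09:00–11:00, 13:15–14:45, 16:15–17:30.
Callum free within 09:00–18:30: 09:00–11:30, 13:00–14:45, 17:00–18:30.
Sven free within 09:00–18:30: 09:30–12:15, 12:30–13:15, 13:30–13:45, 14:15–15:00, 15:30–18:30.
Anders ∩ Lars: 09:00–11:00, 14:30–14:45, 16:15–17:30.
Anders ∩ Lars ∩ Callum: 09:00–11:00, 14:30–14:45, 17:00–17:30.
Anders ∩ Lars ∩ Callum ∩ Sven: 09:30–11:00, 14:30–14:45, 17:00–17:30.
Windows ≥ 60 min: 09:30–11:00.
Latest start in the last window 09:30–11:00 is 11:00 − 60 min = 10:00.

10:00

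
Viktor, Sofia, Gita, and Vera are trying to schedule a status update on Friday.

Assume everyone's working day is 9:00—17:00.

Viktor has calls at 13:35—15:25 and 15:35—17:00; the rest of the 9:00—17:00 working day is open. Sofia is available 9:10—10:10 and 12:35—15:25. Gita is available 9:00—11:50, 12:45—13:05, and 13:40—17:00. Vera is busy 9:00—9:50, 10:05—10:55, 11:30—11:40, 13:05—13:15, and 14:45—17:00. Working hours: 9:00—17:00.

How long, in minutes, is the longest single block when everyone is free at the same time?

Viktor free within 09:00–17:00: 09:00–13:35, 15:25–15:35.
Vera free within 09:00–17:00: 09:50–10:05, 10:55–11:30, 11:40–13:05, 13:15–14:45.
Viktor ∩ Sofia: 09:10–10:10, 12:35–13:35.
Viktor ∩ Sofia ∩ Gita: 09:10–10:10, 12:45–13:05.
Viktor ∩ Sofia ∩ Gita ∩ Vera: 09:50–10:05, 12:45–13:05.
Common window lengths: 15, 20 min; longest is 20.

20 minutes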